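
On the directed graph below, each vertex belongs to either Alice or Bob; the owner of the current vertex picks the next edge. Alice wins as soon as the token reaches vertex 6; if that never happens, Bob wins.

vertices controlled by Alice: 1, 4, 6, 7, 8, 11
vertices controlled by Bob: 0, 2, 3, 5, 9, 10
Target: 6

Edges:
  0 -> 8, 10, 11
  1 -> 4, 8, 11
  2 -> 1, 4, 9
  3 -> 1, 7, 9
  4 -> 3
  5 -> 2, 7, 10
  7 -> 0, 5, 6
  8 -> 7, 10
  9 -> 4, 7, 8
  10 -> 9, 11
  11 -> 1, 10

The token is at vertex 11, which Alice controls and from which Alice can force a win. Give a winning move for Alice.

A0 = {6}
A1: add {7} — 7 (Alice) has 7→6.
A2: add {8} — 8 (Alice) has 8→7.
A3: add {1} — 1 (Alice) has 1→8.
A4: add {11} — 11 (Alice) has 11→1.
A5 = A4; e.g. 0 (Bob) can still go to 10. Fixed point.
From 11, successor 1 is in the attractor (rank 3); the other successor 10 is not.

1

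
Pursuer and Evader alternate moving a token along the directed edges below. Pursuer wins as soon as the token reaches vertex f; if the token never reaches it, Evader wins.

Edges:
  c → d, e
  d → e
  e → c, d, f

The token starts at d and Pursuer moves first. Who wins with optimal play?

Track states (vertex, player-to-move).
A0 = {(f,Pursuer), (f,Evader)}
A1: add {(e,Pursuer)}.
A2: add {(d,Evader)}.
A3: add {(c,Pursuer)}.
A4 = A3; e.g. (c,Evader) stays out. (d,Pursuer) never enters ⇒ Evader avoids the target.

Evader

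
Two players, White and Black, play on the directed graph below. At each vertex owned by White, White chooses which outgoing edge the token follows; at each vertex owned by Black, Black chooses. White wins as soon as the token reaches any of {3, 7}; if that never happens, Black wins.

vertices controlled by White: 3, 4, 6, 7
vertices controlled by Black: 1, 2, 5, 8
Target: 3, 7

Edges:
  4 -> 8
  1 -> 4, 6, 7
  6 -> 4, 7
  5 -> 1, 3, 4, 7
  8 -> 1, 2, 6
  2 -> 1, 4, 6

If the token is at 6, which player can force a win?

White

A0 = {3, 7}
A1: add {6} — 6 (White) has 6→7.
A2 = A1; e.g. 1 (Black) can still go to 4. Fixed point.
6 ∈ A1, so White can force the target.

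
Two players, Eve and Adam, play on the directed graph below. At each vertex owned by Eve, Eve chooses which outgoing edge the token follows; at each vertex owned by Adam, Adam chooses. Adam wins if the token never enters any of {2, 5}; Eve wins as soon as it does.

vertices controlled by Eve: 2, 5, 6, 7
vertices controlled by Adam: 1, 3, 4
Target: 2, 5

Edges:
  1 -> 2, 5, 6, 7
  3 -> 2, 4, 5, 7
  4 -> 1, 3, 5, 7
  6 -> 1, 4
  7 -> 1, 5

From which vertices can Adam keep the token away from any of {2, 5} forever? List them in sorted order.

1, 3, 4, 6

A0 = {2, 5}
A1: add {7} — 7 (Eve) has 7→5.
A2 = A1; e.g. 1 (Adam) can still go to 6. Fixed point.
Eve's attractor = {2, 5, 7}; Adam avoids the target exactly from the complement.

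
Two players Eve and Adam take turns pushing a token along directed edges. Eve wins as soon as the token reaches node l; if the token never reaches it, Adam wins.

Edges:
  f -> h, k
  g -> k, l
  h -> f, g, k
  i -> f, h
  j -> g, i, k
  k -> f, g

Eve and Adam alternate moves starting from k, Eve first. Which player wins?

Track states (vertex, player-to-move).
A0 = {(l,Eve), (l,Adam)}
A1: add {(g,Eve)}.
A2 = A1; e.g. (f,Eve) stays out. (k,Eve) never enters ⇒ Adam avoids the target.

Adam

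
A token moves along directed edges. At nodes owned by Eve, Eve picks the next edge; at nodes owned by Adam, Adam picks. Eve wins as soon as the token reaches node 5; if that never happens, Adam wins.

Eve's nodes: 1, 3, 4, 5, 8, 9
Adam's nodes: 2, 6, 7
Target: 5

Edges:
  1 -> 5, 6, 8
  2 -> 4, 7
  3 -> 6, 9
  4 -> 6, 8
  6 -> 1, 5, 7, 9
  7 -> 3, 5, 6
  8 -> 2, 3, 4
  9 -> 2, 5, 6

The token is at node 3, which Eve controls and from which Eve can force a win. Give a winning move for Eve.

A0 = {5}
A1: add {1, 9} — 1 (Eve) has 1→5; 9 (Eve) has 9→5.
A2: add {3} — 3 (Eve) has 3→9.
A3: add {8} — 8 (Eve) has 8→3.
A4: add {4} — 4 (Eve) has 4→8.
A5 = A4; e.g. 2 (Adam) can still go to 7. Fixed point.
From 3, successor 9 is in the attractor (rank 1); the other successor 6 is not.

9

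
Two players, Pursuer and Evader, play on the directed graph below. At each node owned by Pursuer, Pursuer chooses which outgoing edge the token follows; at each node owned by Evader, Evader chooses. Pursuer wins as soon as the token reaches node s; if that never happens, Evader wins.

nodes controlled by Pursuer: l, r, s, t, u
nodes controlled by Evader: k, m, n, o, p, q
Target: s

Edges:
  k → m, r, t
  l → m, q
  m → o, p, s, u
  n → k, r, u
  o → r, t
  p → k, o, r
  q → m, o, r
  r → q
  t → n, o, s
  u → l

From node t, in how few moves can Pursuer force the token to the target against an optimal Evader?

1

A0 = {s}
A1: add {t} — t (Pursuer) has t→s.
A2 = A1; e.g. k (Evader) can still go to m. Fixed point.
t enters the attractor at level 1, so Pursuer can force the target in 1 move from there.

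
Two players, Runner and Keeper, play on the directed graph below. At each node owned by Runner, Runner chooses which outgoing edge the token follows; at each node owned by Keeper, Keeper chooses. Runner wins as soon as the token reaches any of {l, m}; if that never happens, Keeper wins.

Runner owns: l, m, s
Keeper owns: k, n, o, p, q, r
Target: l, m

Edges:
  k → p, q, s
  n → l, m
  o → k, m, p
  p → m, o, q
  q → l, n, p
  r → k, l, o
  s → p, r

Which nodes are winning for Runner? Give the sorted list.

l, m, n

A0 = {l, m}
A1: add {n} — n (Keeper): all of {l, m} already in.
A2 = A1; e.g. k (Keeper) can still go to p. Fixed point.
Runner's winning region = {l, m, n}.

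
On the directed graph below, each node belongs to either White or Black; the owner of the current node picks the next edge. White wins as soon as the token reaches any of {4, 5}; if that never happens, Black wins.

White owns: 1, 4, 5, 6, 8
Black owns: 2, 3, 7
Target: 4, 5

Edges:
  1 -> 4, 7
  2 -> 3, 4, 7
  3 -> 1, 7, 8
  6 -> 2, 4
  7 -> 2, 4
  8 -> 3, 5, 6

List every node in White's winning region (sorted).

A0 = {4, 5}
A1: add {1, 6, 8} — 1 (White) has 1→4; 6 (White) has 6→4; 8 (White) has 8→5.
A2 = A1; e.g. 2 (Black) can still go to 3. Fixed point.
White's winning region = {1, 4, 5, 6, 8}.

1, 4, 5, 6, 8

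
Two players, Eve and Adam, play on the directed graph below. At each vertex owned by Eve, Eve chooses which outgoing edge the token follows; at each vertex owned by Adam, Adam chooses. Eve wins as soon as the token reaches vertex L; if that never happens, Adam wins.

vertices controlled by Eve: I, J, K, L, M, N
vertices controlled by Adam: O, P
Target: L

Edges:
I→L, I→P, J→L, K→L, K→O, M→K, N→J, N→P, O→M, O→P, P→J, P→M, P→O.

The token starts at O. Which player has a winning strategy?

A0 = {L}
A1: add {I, J, K} — I (Eve) has I→L; J (Eve) has J→L; K (Eve) has K→L.
A2: add {M, N} — M (Eve) has M→K; N (Eve) has N→J.
A3 = A2; e.g. O (Adam) can still go to P. Fixed point.
O never enters the attractor, so Adam can avoid the target forever.

Adam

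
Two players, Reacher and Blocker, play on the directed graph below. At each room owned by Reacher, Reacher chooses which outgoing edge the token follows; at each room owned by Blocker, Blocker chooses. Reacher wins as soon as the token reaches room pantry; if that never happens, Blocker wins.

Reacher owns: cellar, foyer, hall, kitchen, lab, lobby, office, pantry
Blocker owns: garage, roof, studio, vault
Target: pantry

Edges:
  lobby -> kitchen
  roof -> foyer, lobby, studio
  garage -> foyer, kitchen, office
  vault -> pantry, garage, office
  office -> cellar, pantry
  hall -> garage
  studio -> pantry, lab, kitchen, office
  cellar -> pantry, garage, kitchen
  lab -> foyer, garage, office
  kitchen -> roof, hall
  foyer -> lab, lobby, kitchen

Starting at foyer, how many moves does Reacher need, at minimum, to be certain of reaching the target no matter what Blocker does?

A0 = {pantry}
A1: add {cellar, office} — cellar (Reacher) has cellar→pantry; office (Reacher) has office→pantry.
A2: add {lab} — lab (Reacher) has lab→office.
A3: add {foyer} — foyer (Reacher) has foyer→lab.
A4 = A3; e.g. roof (Blocker) can still go to lobby. Fixed point.
foyer enters the attractor at level 3, so Reacher can force the target in 3 moves from there.

3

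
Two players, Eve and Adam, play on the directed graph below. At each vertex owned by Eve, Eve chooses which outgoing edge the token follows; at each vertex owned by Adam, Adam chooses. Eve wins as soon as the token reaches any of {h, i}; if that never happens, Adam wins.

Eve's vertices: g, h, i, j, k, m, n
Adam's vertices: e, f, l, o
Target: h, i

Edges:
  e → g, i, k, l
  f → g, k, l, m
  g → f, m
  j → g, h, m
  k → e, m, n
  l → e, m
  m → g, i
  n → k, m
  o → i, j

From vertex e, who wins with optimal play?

A0 = {h, i}
A1: add {j, m} — j (Eve) has j→h; m (Eve) has m→i.
A2: add {g, k, n, o} — g (Eve) has g→m; k (Eve) has k→m; n (Eve) has n→m; o (Adam): all of {i, j} already in.
A3 = A2; e.g. e (Adam) can still go to l. Fixed point.
e never enters the attractor, so Adam can avoid the target forever.

Adam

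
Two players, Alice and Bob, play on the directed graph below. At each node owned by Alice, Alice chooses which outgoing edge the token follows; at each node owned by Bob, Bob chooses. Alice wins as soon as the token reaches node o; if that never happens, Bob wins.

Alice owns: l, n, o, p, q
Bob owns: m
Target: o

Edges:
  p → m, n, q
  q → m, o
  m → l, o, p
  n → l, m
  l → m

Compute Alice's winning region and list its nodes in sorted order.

A0 = {o}
A1: add {q} — q (Alice) has q→o.
A2: add {p} — p (Alice) has p→q.
A3 = A2; e.g. l (Alice) has no edge into A2. Fixed point.
Alice's winning region = {o, p, q}.

o, p, q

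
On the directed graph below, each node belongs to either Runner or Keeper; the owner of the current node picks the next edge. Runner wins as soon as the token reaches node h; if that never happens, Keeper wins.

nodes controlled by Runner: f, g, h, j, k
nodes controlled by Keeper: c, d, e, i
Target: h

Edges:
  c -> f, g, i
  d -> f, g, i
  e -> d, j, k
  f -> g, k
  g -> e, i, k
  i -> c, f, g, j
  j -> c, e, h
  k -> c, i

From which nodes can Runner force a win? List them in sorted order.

h, j

A0 = {h}
A1: add {j} — j (Runner) has j→h.
A2 = A1; e.g. c (Keeper) can still go to f. Fixed point.
Runner's winning region = {h, j}.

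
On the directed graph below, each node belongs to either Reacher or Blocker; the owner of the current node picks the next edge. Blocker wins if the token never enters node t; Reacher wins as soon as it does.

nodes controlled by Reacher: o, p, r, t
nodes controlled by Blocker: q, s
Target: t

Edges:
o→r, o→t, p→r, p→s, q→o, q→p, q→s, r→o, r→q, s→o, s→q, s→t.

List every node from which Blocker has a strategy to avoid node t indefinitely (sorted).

A0 = {t}
A1: add {o} — o (Reacher) has o→t.
A2: add {r} — r (Reacher) has r→o.
A3: add {p} — p (Reacher) has p→r.
A4 = A3; e.g. q (Blocker) can still go to s. Fixed point.
Reacher's attractor = {o, p, r, t}; Blocker avoids the target exactly from the complement.

q, s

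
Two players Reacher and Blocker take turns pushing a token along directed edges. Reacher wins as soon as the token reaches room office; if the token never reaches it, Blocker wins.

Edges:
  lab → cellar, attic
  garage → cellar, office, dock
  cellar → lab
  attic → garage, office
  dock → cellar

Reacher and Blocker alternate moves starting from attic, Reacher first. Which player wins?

Track states (vertex, player-to-move).
A0 = {(office,Reacher), (office,Blocker)}
A1: add {(garage,Reacher), (attic,Reacher)}.
(attic,Reacher) ∈ A1 ⇒ Reacher forces the target.

Reacher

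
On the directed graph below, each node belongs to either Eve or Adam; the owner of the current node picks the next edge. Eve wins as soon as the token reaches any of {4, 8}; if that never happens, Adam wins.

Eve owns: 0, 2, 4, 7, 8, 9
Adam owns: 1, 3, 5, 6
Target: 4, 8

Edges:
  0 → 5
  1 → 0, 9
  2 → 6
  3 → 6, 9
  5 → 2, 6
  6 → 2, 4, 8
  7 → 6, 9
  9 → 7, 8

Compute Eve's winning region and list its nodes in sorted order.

4, 7, 8, 9

A0 = {4, 8}
A1: add {9} — 9 (Eve) has 9→8.
A2: add {7} — 7 (Eve) has 7→9.
A3 = A2; e.g. 0 (Eve) has no edge into A2. Fixed point.
Eve's winning region = {4, 7, 8, 9}.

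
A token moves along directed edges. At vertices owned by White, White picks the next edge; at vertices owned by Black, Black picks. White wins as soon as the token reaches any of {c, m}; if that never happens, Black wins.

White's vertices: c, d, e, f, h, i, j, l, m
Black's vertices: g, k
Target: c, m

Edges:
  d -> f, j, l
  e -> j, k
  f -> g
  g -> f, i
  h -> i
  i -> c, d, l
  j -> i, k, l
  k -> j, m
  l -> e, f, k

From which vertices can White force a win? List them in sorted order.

A0 = {c, m}
A1: add {i} — i (White) has i→c.
A2: add {h, j} — h (White) has h→i; j (White) has j→i.
A3: add {d, e, k} — d (White) has d→j; e (White) has e→j; k (Black): all of {j, m} already in.
A4: add {l} — l (White) has l→e.
A5 = A4; e.g. f (White) has no edge into A4. Fixed point.
White's winning region = {c, d, e, h, i, j, k, l, m}.

c, d, e, h, i, j, k, l, m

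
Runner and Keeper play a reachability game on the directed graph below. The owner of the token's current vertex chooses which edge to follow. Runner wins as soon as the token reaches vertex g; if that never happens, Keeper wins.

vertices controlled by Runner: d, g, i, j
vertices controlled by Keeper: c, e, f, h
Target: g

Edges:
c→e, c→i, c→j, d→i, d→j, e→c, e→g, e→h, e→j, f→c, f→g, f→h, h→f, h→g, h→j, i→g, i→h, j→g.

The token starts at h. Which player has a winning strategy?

A0 = {g}
A1: add {i, j} — i (Runner) has i→g; j (Runner) has j→g.
A2: add {d} — d (Runner) has d→i.
A3 = A2; e.g. c (Keeper) can still go to e. Fixed point.
h never enters the attractor, so Keeper can avoid the target forever.

Keeper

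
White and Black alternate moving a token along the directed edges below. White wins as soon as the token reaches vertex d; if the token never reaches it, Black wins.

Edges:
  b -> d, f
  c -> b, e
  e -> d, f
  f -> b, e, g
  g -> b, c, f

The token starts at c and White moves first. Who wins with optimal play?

Black

Track states (vertex, player-to-move).
A0 = {(d,White), (d,Black)}
A1: add {(b,White), (e,White)}.
A2: add {(c,Black)}.
A3: add {(g,White)}.
A4: add {(f,Black)}.
A5 = A4; e.g. (b,Black) stays out. (c,White) never enters ⇒ Black avoids the target.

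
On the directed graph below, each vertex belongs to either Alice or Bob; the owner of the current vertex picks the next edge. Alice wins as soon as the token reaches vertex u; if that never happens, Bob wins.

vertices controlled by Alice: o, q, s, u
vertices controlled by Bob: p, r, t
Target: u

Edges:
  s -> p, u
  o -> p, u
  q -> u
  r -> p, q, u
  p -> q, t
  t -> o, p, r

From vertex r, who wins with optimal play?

A0 = {u}
A1: add {o, q, s} — o (Alice) has o→u; q (Alice) has q→u; s (Alice) has s→u.
A2 = A1; e.g. p (Bob) can still go to t. Fixed point.
r never enters the attractor, so Bob can avoid the target forever.

Bob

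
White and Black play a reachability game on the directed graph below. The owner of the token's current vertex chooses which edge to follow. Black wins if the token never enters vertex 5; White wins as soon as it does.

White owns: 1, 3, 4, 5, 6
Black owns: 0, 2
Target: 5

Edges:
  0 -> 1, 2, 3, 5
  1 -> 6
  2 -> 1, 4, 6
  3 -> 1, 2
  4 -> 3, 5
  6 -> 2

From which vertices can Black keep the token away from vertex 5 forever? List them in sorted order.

0, 1, 2, 3, 6

A0 = {5}
A1: add {4} — 4 (White) has 4→5.
A2 = A1; e.g. 0 (Black) can still go to 1. Fixed point.
White's attractor = {4, 5}; Black avoids the target exactly from the complement.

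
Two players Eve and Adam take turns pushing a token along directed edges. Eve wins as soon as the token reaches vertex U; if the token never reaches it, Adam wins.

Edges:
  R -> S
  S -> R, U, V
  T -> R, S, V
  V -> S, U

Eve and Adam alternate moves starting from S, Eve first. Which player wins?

Track states (vertex, player-to-move).
A0 = {(U,Eve), (U,Adam)}
A1: add {(S,Eve), (V,Eve)}.
(S,Eve) ∈ A1 ⇒ Eve forces the target.

Eve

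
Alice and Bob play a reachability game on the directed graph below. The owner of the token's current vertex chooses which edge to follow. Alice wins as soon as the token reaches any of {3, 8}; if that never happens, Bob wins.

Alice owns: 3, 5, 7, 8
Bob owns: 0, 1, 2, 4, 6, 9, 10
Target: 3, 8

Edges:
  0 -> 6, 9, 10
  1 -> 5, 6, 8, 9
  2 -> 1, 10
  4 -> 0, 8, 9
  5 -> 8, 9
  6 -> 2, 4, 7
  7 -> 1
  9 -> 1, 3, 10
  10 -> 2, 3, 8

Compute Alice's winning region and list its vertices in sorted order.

3, 5, 8

A0 = {3, 8}
A1: add {5} — 5 (Alice) has 5→8.
A2 = A1; e.g. 0 (Bob) can still go to 6. Fixed point.
Alice's winning region = {3, 5, 8}.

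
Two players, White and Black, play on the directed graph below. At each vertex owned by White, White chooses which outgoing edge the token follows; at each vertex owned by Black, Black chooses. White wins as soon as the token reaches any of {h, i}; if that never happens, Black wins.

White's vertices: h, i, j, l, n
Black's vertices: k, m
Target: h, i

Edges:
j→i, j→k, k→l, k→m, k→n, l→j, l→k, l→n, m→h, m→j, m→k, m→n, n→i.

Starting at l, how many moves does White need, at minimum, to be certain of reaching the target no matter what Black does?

A0 = {h, i}
A1: add {j, n} — j (White) has j→i; n (White) has n→i.
A2: add {l} — l (White) has l→j.
A3 = A2; e.g. k (Black) can still go to m. Fixed point.
l enters the attractor at level 2, so White can force the target in 2 moves from there.

2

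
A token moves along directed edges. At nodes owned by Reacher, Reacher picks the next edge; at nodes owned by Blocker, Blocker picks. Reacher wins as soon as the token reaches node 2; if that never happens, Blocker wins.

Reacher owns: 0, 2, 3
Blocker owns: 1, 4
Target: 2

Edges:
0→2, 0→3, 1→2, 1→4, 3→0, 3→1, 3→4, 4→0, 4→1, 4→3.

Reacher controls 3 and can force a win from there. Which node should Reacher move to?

A0 = {2}
A1: add {0} — 0 (Reacher) has 0→2.
A2: add {3} — 3 (Reacher) has 3→0.
A3 = A2; e.g. 1 (Blocker) can still go to 4. Fixed point.
From 3, successor 0 is in the attractor (rank 1); the other successors 1, 4 are not.

0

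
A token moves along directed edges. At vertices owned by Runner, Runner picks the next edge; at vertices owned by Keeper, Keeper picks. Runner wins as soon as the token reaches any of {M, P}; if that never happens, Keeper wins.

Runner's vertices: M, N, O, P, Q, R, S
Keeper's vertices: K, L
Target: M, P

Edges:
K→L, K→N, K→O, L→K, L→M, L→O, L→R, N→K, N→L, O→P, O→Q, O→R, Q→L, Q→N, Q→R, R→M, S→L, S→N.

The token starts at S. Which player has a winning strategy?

A0 = {M, P}
A1: add {O, R} — O (Runner) has O→P; R (Runner) has R→M.
A2: add {Q} — Q (Runner) has Q→R.
A3 = A2; e.g. K (Keeper) can still go to L. Fixed point.
S never enters the attractor, so Keeper can avoid the target forever.

Keeper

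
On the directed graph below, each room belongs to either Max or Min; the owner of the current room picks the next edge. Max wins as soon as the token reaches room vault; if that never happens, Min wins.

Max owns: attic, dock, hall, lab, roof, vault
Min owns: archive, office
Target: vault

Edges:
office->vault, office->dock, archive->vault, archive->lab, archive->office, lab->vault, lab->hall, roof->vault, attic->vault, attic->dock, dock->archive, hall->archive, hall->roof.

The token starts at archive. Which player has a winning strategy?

Min

A0 = {vault}
A1: add {attic, lab, roof} — attic (Max) has attic→vault; lab (Max) has lab→vault; roof (Max) has roof→vault.
A2: add {hall} — hall (Max) has hall→roof.
A3 = A2; e.g. dock (Max) has no edge into A2. Fixed point.
archive never enters the attractor, so Min can avoid the target forever.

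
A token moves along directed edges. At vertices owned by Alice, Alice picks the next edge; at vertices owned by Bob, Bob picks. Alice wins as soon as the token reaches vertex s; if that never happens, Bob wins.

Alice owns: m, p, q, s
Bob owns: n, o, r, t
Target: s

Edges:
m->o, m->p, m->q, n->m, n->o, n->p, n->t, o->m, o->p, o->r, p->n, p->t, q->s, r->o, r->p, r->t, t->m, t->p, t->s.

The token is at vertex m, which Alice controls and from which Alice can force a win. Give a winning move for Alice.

A0 = {s}
A1: add {q} — q (Alice) has q→s.
A2: add {m} — m (Alice) has m→q.
A3 = A2; e.g. n (Bob) can still go to o. Fixed point.
From m, successor q is in the attractor (rank 1); the other successors o, p are not.

q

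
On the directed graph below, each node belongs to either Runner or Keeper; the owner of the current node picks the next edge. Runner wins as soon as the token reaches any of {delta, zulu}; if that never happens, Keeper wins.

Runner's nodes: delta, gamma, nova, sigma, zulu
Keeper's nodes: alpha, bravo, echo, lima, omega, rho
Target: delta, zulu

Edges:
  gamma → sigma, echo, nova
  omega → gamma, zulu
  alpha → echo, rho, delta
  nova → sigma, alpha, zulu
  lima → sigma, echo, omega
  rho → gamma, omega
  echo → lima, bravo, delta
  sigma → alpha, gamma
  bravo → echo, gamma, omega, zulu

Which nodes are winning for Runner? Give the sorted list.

delta, gamma, nova, omega, rho, sigma, zulu

A0 = {delta, zulu}
A1: add {nova} — nova (Runner) has nova→zulu.
A2: add {gamma} — gamma (Runner) has gamma→nova.
A3: add {omega, sigma} — sigma (Runner) has sigma→gamma; omega (Keeper): all of {gamma, zulu} already in.
A4: add {rho} — rho (Keeper): all of {gamma, omega} already in.
A5 = A4; e.g. lima (Keeper) can still go to echo. Fixed point.
Runner's winning region = {delta, gamma, nova, omega, rho, sigma, zulu}.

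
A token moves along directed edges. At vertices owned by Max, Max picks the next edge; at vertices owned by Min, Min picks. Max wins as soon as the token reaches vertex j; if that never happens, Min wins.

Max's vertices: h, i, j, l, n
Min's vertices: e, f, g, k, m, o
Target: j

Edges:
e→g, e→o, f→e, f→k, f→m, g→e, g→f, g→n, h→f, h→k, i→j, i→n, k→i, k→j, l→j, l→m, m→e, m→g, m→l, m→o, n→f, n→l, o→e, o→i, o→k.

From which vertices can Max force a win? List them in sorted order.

A0 = {j}
A1: add {i, l} — i (Max) has i→j; l (Max) has l→j.
A2: add {k, n} — k (Min): all of {i, j} already in; n (Max) has n→l.
A3: add {h} — h (Max) has h→k.
A4 = A3; e.g. e (Min) can still go to g. Fixed point.
Max's winning region = {h, i, j, k, l, n}.

h, i, j, k, l, n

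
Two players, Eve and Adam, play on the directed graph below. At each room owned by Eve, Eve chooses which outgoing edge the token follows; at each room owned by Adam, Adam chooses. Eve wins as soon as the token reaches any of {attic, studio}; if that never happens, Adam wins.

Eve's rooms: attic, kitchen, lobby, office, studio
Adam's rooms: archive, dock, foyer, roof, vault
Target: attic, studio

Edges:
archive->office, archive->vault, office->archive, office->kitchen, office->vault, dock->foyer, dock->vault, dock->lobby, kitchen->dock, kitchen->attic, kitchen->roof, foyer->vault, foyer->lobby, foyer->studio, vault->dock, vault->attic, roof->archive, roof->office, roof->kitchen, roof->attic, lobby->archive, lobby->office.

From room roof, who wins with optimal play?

A0 = {attic, studio}
A1: add {kitchen} — kitchen (Eve) has kitchen→attic.
A2: add {office} — office (Eve) has office→kitchen.
A3: add {lobby} — lobby (Eve) has lobby→office.
A4 = A3; e.g. archive (Adam) can still go to vault. Fixed point.
roof never enters the attractor, so Adam can avoid the target forever.

Adam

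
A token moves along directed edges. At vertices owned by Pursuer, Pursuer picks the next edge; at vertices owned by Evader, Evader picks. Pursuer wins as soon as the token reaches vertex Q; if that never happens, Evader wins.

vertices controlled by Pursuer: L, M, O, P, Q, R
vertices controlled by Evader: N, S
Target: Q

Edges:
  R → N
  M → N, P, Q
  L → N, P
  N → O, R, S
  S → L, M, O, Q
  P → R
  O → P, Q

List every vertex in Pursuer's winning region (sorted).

A0 = {Q}
A1: add {M, O} — M (Pursuer) has M→Q; O (Pursuer) has O→Q.
A2 = A1; e.g. L (Pursuer) has no edge into A1. Fixed point.
Pursuer's winning region = {M, O, Q}.

M, O, Q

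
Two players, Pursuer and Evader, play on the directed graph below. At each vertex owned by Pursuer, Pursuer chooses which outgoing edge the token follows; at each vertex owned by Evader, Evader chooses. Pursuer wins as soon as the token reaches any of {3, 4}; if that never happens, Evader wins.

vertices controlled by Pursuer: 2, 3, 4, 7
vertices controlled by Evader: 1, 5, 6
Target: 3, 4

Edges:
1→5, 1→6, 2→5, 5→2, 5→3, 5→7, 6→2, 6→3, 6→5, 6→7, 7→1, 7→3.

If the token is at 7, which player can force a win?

Pursuer

A0 = {3, 4}
A1: add {7} — 7 (Pursuer) has 7→3.
A2 = A1; e.g. 1 (Evader) can still go to 5. Fixed point.
7 ∈ A1, so Pursuer can force the target.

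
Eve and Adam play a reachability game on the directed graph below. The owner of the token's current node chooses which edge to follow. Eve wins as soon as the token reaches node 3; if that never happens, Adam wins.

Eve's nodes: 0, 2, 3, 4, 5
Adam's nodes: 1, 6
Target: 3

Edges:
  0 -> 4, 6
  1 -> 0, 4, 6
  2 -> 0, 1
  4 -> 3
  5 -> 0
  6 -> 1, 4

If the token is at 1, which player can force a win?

A0 = {3}
A1: add {4} — 4 (Eve) has 4→3.
A2: add {0} — 0 (Eve) has 0→4.
A3: add {2, 5} — 2 (Eve) has 2→0; 5 (Eve) has 5→0.
A4 = A3; e.g. 1 (Adam) can still go to 6. Fixed point.
1 never enters the attractor, so Adam can avoid the target forever.

Adam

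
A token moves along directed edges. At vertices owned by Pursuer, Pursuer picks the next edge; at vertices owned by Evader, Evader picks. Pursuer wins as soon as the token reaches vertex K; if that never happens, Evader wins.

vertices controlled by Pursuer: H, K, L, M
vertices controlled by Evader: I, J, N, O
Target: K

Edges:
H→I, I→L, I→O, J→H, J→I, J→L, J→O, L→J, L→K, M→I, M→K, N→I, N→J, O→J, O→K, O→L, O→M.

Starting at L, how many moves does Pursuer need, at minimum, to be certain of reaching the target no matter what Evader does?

1

A0 = {K}
A1: add {L, M} — L (Pursuer) has L→K; M (Pursuer) has M→K.
A2 = A1; e.g. H (Pursuer) has no edge into A1. Fixed point.
L enters the attractor at level 1, so Pursuer can force the target in 1 move from there.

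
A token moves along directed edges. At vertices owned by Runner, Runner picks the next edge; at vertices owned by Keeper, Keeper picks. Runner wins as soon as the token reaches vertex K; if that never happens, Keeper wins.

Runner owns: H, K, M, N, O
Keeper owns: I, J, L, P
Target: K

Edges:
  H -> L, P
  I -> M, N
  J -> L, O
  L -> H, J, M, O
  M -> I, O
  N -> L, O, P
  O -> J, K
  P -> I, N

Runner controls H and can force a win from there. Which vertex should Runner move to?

A0 = {K}
A1: add {O} — O (Runner) has O→K.
A2: add {M, N} — M (Runner) has M→O; N (Runner) has N→O.
A3: add {I} — I (Keeper): all of {M, N} already in.
A4: add {P} — P (Keeper): all of {I, N} already in.
A5: add {H} — H (Runner) has H→P.
A6 = A5; e.g. J (Keeper) can still go to L. Fixed point.
From H, successor P is in the attractor (rank 4); the other successor L is not.

P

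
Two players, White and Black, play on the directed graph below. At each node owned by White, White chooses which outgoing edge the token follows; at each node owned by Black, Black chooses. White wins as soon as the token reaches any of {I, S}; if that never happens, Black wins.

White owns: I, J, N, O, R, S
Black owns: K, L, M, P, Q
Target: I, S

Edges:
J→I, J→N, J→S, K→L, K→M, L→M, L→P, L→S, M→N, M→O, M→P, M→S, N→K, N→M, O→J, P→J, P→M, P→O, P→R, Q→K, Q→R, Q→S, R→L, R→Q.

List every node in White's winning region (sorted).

I, J, O, S

A0 = {I, S}
A1: add {J} — J (White) has J→I.
A2: add {O} — O (White) has O→J.
A3 = A2; e.g. K (Black) can still go to L. Fixed point.
White's winning region = {I, J, O, S}.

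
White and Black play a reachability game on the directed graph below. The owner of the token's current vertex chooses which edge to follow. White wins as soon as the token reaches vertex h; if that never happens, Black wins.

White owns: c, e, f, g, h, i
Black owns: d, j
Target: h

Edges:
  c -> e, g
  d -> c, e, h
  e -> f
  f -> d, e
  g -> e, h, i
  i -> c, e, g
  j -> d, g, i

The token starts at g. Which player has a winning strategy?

White

A0 = {h}
A1: add {g} — g (White) has g→h.
g ∈ A1, so White can force the target.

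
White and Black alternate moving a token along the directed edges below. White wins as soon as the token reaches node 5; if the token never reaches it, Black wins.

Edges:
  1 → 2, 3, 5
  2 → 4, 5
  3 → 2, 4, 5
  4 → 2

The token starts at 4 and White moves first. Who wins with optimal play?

Black

Track states (vertex, player-to-move).
A0 = {(5,White), (5,Black)}
A1: add {(1,White), (2,White), (3,White)}.
A2: add {(1,Black), (4,Black)}.
A3 = A2; e.g. (2,Black) stays out. (4,White) never enters ⇒ Black avoids the target.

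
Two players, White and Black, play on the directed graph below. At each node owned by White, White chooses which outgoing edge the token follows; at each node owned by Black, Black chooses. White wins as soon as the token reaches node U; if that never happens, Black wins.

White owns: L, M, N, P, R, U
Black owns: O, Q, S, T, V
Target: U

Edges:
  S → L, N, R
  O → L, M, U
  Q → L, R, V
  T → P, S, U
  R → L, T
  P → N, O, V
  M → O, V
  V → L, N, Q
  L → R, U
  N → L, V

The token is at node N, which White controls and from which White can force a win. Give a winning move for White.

A0 = {U}
A1: add {L} — L (White) has L→U.
A2: add {N, R} — N (White) has N→L; R (White) has R→L.
A3: add {P, S} — P (White) has P→N; S (Black): all of {L, N, R} already in.
A4: add {T} — T (Black): all of {P, S, U} already in.
A5 = A4; e.g. M (White) has no edge into A4. Fixed point.
From N, successor L is in the attractor (rank 1); the other successor V is not.

L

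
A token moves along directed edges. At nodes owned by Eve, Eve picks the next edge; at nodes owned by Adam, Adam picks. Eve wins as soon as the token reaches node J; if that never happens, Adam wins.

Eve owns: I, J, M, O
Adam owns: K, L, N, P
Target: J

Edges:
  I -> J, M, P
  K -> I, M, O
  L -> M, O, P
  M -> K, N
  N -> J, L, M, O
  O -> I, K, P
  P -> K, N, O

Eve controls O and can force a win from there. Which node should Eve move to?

A0 = {J}
A1: add {I} — I (Eve) has I→J.
A2: add {O} — O (Eve) has O→I.
A3 = A2; e.g. K (Adam) can still go to M. Fixed point.
From O, successor I is in the attractor (rank 1); the other successors K, P are not.

I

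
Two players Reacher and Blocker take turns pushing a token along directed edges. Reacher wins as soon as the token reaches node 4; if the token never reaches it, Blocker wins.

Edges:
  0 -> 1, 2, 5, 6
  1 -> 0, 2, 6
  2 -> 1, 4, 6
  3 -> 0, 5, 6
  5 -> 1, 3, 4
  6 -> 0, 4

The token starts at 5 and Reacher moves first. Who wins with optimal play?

Reacher

Track states (vertex, player-to-move).
A0 = {(4,Reacher), (4,Blocker)}
A1: add {(2,Reacher), (5,Reacher), (6,Reacher)}.
(5,Reacher) ∈ A1 ⇒ Reacher forces the target.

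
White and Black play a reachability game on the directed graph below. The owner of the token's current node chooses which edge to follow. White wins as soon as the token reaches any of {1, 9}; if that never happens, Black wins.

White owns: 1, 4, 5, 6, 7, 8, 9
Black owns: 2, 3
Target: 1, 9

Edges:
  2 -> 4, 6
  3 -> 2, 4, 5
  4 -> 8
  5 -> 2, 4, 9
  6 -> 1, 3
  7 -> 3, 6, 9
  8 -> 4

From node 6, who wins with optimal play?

A0 = {1, 9}
A1: add {5, 6, 7} — 5 (White) has 5→9; 6 (White) has 6→1; 7 (White) has 7→9.
A2 = A1; e.g. 2 (Black) can still go to 4. Fixed point.
6 ∈ A1, so White can force the target.

White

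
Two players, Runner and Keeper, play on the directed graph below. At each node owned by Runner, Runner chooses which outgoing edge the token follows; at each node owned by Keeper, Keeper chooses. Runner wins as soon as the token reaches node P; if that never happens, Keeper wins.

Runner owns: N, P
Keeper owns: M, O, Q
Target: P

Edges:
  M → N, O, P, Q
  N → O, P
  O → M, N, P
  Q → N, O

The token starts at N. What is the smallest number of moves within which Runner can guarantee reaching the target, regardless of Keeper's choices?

1

A0 = {P}
A1: add {N} — N (Runner) has N→P.
A2 = A1; e.g. M (Keeper) can still go to O. Fixed point.
N enters the attractor at level 1, so Runner can force the target in 1 move from there.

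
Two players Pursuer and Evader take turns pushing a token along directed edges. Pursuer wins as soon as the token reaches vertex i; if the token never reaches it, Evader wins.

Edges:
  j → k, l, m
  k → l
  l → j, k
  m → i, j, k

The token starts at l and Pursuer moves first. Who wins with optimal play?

Track states (vertex, player-to-move).
A0 = {(i,Pursuer), (i,Evader)}
A1: add {(m,Pursuer)}.
A2 = A1; e.g. (j,Pursuer) stays out. (l,Pursuer) never enters ⇒ Evader avoids the target.

Evader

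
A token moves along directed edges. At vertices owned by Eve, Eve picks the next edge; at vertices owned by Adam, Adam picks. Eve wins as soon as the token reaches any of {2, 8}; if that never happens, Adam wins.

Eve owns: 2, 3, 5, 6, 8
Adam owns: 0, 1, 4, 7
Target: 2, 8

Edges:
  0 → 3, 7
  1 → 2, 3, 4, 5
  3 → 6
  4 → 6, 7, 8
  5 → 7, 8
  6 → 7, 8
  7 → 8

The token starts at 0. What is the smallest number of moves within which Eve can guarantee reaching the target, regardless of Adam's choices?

A0 = {2, 8}
A1: add {5, 6, 7} — 5 (Eve) has 5→8; 6 (Eve) has 6→8; 7 (Adam): all of {8} already in.
A2: add {3, 4} — 3 (Eve) has 3→6; 4 (Adam): all of {6, 7, 8} already in.
A3: add {0, 1} — 0 (Adam): all of {3, 7} already in; 1 (Adam): all of {2, 3, 4, 5} already in.
A3 = all vertices. Fixed point.
0 enters the attractor at level 3, so Eve can force the target in 3 moves from there.

3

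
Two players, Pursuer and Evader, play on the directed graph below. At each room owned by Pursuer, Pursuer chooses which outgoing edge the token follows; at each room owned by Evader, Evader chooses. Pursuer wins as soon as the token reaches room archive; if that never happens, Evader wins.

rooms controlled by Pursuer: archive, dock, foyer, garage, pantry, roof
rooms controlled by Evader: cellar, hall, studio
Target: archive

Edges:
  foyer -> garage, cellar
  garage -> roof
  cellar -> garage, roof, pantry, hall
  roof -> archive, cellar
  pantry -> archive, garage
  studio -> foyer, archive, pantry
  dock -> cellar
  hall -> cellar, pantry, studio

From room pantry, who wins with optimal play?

A0 = {archive}
A1: add {pantry, roof} — roof (Pursuer) has roof→archive; pantry (Pursuer) has pantry→archive.
pantry ∈ A1, so Pursuer can force the target.

Pursuer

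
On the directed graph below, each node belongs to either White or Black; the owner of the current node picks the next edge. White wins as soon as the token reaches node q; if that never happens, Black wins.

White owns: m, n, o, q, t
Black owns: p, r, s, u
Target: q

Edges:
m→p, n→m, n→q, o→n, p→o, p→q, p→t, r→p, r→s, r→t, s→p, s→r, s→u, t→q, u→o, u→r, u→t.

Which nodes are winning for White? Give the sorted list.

A0 = {q}
A1: add {n, t} — n (White) has n→q; t (White) has t→q.
A2: add {o} — o (White) has o→n.
A3: add {p} — p (Black): all of {o, q, t} already in.
A4: add {m} — m (White) has m→p.
A5 = A4; e.g. r (Black) can still go to s. Fixed point.
White's winning region = {m, n, o, p, q, t}.

m, n, o, p, q, t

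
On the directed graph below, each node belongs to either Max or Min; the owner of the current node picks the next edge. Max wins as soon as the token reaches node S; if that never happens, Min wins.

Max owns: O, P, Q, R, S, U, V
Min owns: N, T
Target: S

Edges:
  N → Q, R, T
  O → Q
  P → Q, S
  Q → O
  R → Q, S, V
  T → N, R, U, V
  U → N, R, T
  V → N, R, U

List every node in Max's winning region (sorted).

A0 = {S}
A1: add {P, R} — P (Max) has P→S; R (Max) has R→S.
A2: add {U, V} — U (Max) has U→R; V (Max) has V→R.
A3 = A2; e.g. N (Min) can still go to Q. Fixed point.
Max's winning region = {P, R, S, U, V}.

P, R, S, U, V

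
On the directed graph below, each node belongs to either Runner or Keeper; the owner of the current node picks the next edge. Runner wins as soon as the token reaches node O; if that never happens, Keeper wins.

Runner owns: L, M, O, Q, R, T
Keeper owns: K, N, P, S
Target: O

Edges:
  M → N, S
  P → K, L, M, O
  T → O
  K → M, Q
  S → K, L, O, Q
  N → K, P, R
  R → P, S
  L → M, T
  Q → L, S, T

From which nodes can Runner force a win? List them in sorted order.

L, O, Q, T

A0 = {O}
A1: add {T} — T (Runner) has T→O.
A2: add {L, Q} — L (Runner) has L→T; Q (Runner) has Q→T.
A3 = A2; e.g. K (Keeper) can still go to M. Fixed point.
Runner's winning region = {L, O, Q, T}.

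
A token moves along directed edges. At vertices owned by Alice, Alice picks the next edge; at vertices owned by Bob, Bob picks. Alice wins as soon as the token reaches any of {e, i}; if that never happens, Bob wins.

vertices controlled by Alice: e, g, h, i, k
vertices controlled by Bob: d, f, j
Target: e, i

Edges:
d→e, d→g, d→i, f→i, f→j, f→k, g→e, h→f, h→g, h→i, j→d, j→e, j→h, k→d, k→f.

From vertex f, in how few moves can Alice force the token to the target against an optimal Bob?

A0 = {e, i}
A1: add {g, h} — g (Alice) has g→e; h (Alice) has h→i.
A2: add {d} — d (Bob): all of {e, g, i} already in.
A3: add {j, k} — j (Bob): all of {d, e, h} already in; k (Alice) has k→d.
A4: add {f} — f (Bob): all of {i, j, k} already in.
A4 = all vertices. Fixed point.
f enters the attractor at level 4, so Alice can force the target in 4 moves from there.

4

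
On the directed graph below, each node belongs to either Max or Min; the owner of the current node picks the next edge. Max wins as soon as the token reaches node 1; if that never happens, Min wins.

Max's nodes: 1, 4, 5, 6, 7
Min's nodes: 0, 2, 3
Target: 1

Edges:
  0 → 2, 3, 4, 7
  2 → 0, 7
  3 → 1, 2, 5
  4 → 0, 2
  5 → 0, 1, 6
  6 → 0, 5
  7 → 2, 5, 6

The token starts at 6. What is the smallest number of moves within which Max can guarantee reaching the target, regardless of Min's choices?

A0 = {1}
A1: add {5} — 5 (Max) has 5→1.
A2: add {6, 7} — 6 (Max) has 6→5; 7 (Max) has 7→5.
A3 = A2; e.g. 0 (Min) can still go to 2. Fixed point.
6 enters the attractor at level 2, so Max can force the target in 2 moves from there.

2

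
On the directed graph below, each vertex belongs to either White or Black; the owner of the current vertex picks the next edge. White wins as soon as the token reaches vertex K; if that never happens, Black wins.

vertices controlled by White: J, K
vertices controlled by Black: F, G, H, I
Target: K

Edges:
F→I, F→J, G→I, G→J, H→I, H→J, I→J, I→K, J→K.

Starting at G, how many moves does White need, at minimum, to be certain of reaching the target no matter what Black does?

3

A0 = {K}
A1: add {J} — J (White) has J→K.
A2: add {I} — I (Black): all of {J, K} already in.
A3: add {F, G, H} — F (Black): all of {I, J} already in; G (Black): all of {I, J} already in; H (Black): all of {I, J} already in.
A3 = all vertices. Fixed point.
G enters the attractor at level 3, so White can force the target in 3 moves from there.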